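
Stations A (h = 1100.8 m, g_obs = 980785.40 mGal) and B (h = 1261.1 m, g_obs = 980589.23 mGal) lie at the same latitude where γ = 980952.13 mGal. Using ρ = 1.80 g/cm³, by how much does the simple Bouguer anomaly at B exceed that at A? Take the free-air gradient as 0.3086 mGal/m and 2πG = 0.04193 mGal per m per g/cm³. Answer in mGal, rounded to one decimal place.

-158.8

Δg_SB(A) = 980785.40 − 980952.13 + 0.3086×1100.8 − 0.04193×1.80×1100.8 = 89.90 mGal
Δg_SB(B) = 980589.23 − 980952.13 + 0.3086×1261.1 − 0.04193×1.80×1261.1 = -68.90 mGal
Difference = -68.90 − (89.90) = -158.80 mGal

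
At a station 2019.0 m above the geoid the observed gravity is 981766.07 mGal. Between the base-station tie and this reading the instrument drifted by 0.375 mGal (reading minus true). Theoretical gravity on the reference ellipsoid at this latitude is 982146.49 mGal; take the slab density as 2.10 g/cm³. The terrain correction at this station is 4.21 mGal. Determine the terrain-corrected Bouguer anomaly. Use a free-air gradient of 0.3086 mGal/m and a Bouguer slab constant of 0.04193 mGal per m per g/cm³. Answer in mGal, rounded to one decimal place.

Drift-corrected reading = 981766.07 − (0.375) = 981765.695 mGal
Free-air correction = 0.3086 × 2019.0 = 623.06 mGal
Free-air anomaly = 981765.695 − 982146.49 + (623.06) = 242.265 mGal
Bouguer slab correction = 0.04193 × 2.10 × 2019.0 = 177.78 mGal
Simple Bouguer anomaly = 242.265 − (177.78) = 64.485 mGal
Complete Bouguer anomaly = 64.485 + 4.21 = 68.695 mGal

68.7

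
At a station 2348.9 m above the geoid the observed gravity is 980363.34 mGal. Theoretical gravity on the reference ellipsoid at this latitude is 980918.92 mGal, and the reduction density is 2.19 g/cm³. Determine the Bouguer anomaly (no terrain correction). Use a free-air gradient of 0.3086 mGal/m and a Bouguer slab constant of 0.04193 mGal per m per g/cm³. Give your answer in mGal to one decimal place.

Free-air correction = 0.3086 × 2348.9 = 724.87 mGal
Free-air anomaly = 980363.34 − 980918.92 + (724.87) = 169.29 mGal
Bouguer slab correction = 0.04193 × 2.19 × 2348.9 = 215.69 mGal
Simple Bouguer anomaly = 169.29 − (215.69) = -46.40 mGal

-46.4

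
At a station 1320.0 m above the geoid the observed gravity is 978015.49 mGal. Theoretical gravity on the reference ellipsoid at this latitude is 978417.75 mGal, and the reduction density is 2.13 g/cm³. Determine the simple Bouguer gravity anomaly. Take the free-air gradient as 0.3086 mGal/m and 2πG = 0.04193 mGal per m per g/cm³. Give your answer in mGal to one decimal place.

-112.8

Free-air correction = 0.3086 × 1320.0 = 407.35 mGal
Free-air anomaly = 978015.49 − 978417.75 + (407.35) = 5.09 mGal
Bouguer slab correction = 0.04193 × 2.13 × 1320.0 = 117.89 mGal
Simple Bouguer anomaly = 5.09 − (117.89) = -112.80 mGal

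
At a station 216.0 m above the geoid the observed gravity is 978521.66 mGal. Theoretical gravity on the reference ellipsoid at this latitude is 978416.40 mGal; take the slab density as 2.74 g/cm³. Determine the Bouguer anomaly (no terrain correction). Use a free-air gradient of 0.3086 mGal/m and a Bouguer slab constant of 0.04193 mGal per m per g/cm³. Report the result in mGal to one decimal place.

147.1

Free-air correction = 0.3086 × 216.0 = 66.66 mGal
Free-air anomaly = 978521.66 − 978416.40 + (66.66) = 171.92 mGal
Bouguer slab correction = 0.04193 × 2.74 × 216.0 = 24.82 mGal
Simple Bouguer anomaly = 171.92 − (24.82) = 147.10 mGal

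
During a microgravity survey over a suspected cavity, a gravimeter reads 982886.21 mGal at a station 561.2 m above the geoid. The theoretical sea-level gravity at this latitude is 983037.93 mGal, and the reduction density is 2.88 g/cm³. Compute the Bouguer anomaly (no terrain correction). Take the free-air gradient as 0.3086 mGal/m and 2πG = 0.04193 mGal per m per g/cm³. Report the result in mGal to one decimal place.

Free-air correction = 0.3086 × 561.2 = 173.19 mGal
Free-air anomaly = 982886.21 − 983037.93 + (173.19) = 21.47 mGal
Bouguer slab correction = 0.04193 × 2.88 × 561.2 = 67.77 mGal
Simple Bouguer anomaly = 21.47 − (67.77) = -46.30 mGal

-46.3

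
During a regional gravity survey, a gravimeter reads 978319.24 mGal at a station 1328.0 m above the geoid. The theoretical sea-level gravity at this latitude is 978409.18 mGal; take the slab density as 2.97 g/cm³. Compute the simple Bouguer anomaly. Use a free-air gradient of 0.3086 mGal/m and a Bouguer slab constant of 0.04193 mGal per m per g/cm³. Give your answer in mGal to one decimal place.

Free-air correction = 0.3086 × 1328.0 = 409.82 mGal
Free-air anomaly = 978319.24 − 978409.18 + (409.82) = 319.88 mGal
Bouguer slab correction = 0.04193 × 2.97 × 1328.0 = 165.38 mGal
Simple Bouguer anomaly = 319.88 − (165.38) = 154.50 mGal

154.5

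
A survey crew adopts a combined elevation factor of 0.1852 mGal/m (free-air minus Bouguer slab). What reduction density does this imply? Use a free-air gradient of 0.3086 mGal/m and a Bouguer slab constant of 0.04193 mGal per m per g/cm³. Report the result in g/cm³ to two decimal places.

2.94

0.1852 = 0.3086 − 0.04193 × ρ
ρ = (0.3086 − 0.1852) / 0.04193 = 2.94 g/cm³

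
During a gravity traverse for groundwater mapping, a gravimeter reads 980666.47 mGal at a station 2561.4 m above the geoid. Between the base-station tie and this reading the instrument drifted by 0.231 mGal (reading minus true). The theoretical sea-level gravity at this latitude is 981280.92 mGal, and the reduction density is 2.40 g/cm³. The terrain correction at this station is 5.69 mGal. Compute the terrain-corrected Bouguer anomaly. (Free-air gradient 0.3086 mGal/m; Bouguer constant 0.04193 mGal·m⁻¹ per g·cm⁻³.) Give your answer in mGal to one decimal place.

-76.3

Drift-corrected reading = 980666.47 − (0.231) = 980666.239 mGal
Free-air correction = 0.3086 × 2561.4 = 790.45 mGal
Free-air anomaly = 980666.239 − 981280.92 + (790.45) = 175.769 mGal
Bouguer slab correction = 0.04193 × 2.40 × 2561.4 = 257.76 mGal
Simple Bouguer anomaly = 175.769 − (257.76) = -81.991 mGal
Complete Bouguer anomaly = -81.991 + 5.69 = -76.301 mGal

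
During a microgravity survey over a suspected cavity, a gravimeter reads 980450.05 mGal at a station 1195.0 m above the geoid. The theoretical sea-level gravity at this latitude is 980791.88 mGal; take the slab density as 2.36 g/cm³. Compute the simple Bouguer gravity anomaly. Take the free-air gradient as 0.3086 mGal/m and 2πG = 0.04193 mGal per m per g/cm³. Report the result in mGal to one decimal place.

Free-air correction = 0.3086 × 1195.0 = 368.78 mGal
Free-air anomaly = 980450.05 − 980791.88 + (368.78) = 26.95 mGal
Bouguer slab correction = 0.04193 × 2.36 × 1195.0 = 118.25 mGal
Simple Bouguer anomaly = 26.95 − (118.25) = -91.30 mGal

-91.3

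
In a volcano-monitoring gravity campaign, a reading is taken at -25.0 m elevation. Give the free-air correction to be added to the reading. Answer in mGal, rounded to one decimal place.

-7.7

Free-air correction = 0.3086 × -25.0 = -7.7 mGal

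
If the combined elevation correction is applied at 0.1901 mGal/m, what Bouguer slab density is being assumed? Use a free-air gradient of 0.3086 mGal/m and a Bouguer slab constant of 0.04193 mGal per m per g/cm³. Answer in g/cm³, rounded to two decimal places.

0.1901 = 0.3086 − 0.04193 × ρ
ρ = (0.3086 − 0.1901) / 0.04193 = 2.83 g/cm³

2.83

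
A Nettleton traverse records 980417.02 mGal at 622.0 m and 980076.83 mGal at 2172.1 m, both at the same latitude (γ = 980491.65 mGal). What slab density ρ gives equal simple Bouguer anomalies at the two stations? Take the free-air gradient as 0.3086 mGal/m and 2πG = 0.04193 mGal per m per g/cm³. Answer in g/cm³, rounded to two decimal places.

2.13

Δg_obs = 980076.83 − 980417.02 = -340.19 mGal over Δh = 2172.1 − 622.0 = 1550.1 m
Equal Bouguer anomalies ⇒ Δg_obs + (0.3086 − 0.04193ρ)·Δh = 0
0.3086 − 0.04193ρ = −Δg_obs/Δh = 0.21946
ρ = (0.3086 − 0.21946) / 0.04193 = 2.13 g/cm³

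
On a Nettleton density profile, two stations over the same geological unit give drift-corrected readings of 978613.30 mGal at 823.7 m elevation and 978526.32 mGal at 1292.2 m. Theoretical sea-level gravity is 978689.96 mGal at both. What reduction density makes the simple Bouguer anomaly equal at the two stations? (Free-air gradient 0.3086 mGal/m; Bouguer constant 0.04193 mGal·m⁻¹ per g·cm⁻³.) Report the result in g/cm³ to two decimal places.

Δg_obs = 978526.32 − 978613.30 = -86.98 mGal over Δh = 1292.2 − 823.7 = 468.5 m
Equal Bouguer anomalies ⇒ Δg_obs + (0.3086 − 0.04193ρ)·Δh = 0
0.3086 − 0.04193ρ = −Δg_obs/Δh = 0.18566
ρ = (0.3086 − 0.18566) / 0.04193 = 2.93 g/cm³

2.93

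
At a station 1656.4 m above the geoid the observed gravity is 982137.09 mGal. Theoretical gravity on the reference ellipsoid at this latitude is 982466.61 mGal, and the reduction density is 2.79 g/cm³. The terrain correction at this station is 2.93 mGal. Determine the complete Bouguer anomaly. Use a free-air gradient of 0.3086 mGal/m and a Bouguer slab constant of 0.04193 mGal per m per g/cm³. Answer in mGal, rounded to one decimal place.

Free-air correction = 0.3086 × 1656.4 = 511.17 mGal
Free-air anomaly = 982137.09 − 982466.61 + (511.17) = 181.65 mGal
Bouguer slab correction = 0.04193 × 2.79 × 1656.4 = 193.77 mGal
Simple Bouguer anomaly = 181.65 − (193.77) = -12.12 mGal
Complete Bouguer anomaly = -12.12 + 2.93 = -9.19 mGal

-9.2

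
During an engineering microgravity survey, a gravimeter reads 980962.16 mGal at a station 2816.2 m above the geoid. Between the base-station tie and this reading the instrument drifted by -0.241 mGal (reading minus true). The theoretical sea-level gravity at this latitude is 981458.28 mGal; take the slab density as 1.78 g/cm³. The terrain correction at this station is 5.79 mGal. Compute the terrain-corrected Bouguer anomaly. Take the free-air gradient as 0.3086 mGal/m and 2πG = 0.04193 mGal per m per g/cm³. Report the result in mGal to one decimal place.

168.8

Drift-corrected reading = 980962.16 − (-0.241) = 980962.401 mGal
Free-air correction = 0.3086 × 2816.2 = 869.08 mGal
Free-air anomaly = 980962.401 − 981458.28 + (869.08) = 373.201 mGal
Bouguer slab correction = 0.04193 × 1.78 × 2816.2 = 210.19 mGal
Simple Bouguer anomaly = 373.201 − (210.19) = 163.011 mGal
Complete Bouguer anomaly = 163.011 + 5.79 = 168.801 mGal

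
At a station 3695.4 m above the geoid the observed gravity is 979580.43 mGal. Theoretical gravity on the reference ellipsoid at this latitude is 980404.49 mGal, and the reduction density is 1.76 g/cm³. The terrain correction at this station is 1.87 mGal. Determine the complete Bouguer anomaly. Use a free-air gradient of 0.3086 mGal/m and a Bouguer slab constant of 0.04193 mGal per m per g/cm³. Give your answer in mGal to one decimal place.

45.5

Free-air correction = 0.3086 × 3695.4 = 1140.40 mGal
Free-air anomaly = 979580.43 − 980404.49 + (1140.40) = 316.34 mGal
Bouguer slab correction = 0.04193 × 1.76 × 3695.4 = 272.71 mGal
Simple Bouguer anomaly = 316.34 − (272.71) = 43.63 mGal
Complete Bouguer anomaly = 43.63 + 1.87 = 45.50 mGal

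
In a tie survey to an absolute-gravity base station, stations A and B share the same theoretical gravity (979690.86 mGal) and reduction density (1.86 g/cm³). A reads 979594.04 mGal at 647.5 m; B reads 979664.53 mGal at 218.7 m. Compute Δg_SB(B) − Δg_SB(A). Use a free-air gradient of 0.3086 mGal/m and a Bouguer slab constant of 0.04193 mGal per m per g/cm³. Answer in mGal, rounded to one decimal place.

Δg_SB(A) = 979594.04 − 979690.86 + 0.3086×647.5 − 0.04193×1.86×647.5 = 52.50 mGal
Δg_SB(B) = 979664.53 − 979690.86 + 0.3086×218.7 − 0.04193×1.86×218.7 = 24.10 mGal
Difference = 24.10 − (52.50) = -28.40 mGal

-28.4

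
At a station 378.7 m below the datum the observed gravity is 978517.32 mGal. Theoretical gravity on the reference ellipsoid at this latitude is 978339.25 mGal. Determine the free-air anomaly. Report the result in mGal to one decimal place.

61.2

Free-air correction = 0.3086 × -378.7 = -116.87 mGal
Free-air anomaly = 978517.32 − 978339.25 + (-116.87) = 61.20 mGal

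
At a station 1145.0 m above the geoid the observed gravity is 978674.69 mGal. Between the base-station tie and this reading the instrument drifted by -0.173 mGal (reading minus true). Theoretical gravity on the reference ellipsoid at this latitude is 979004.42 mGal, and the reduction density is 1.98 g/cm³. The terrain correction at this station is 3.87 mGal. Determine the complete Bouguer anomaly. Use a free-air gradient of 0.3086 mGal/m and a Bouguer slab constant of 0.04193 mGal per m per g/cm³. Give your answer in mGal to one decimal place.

Drift-corrected reading = 978674.69 − (-0.173) = 978674.863 mGal
Free-air correction = 0.3086 × 1145.0 = 353.35 mGal
Free-air anomaly = 978674.863 − 979004.42 + (353.35) = 23.793 mGal
Bouguer slab correction = 0.04193 × 1.98 × 1145.0 = 95.06 mGal
Simple Bouguer anomaly = 23.793 − (95.06) = -71.267 mGal
Complete Bouguer anomaly = -71.267 + 3.87 = -67.397 mGal

-67.4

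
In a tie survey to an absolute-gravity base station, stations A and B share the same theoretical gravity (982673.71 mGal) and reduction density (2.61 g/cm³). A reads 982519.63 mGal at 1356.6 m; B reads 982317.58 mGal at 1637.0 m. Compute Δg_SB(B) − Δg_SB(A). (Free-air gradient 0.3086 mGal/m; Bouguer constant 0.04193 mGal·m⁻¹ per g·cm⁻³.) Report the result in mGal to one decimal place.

Δg_SB(A) = 982519.63 − 982673.71 + 0.3086×1356.6 − 0.04193×2.61×1356.6 = 116.10 mGal
Δg_SB(B) = 982317.58 − 982673.71 + 0.3086×1637.0 − 0.04193×2.61×1637.0 = -30.10 mGal
Difference = -30.10 − (116.10) = -146.20 mGal

-146.2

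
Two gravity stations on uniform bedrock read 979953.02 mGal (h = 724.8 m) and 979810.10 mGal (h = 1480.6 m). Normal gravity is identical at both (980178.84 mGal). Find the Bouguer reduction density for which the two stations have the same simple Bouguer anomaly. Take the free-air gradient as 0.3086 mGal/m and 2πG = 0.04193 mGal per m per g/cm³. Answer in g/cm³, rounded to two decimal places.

Δg_obs = 979810.10 − 979953.02 = -142.92 mGal over Δh = 1480.6 − 724.8 = 755.8 m
Equal Bouguer anomalies ⇒ Δg_obs + (0.3086 − 0.04193ρ)·Δh = 0
0.3086 − 0.04193ρ = −Δg_obs/Δh = 0.18910
ρ = (0.3086 − 0.18910) / 0.04193 = 2.85 g/cm³

2.85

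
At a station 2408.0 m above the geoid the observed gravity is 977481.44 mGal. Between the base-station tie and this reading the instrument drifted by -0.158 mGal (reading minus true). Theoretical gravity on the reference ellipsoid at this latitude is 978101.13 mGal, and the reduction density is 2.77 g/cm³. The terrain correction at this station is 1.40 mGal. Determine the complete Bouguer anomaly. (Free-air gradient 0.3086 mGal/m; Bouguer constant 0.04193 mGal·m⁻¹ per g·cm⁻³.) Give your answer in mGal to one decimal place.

-154.7

Drift-corrected reading = 977481.44 − (-0.158) = 977481.598 mGal
Free-air correction = 0.3086 × 2408.0 = 743.11 mGal
Free-air anomaly = 977481.598 − 978101.13 + (743.11) = 123.578 mGal
Bouguer slab correction = 0.04193 × 2.77 × 2408.0 = 279.68 mGal
Simple Bouguer anomaly = 123.578 − (279.68) = -156.102 mGal
Complete Bouguer anomaly = -156.102 + 1.40 = -154.702 mGal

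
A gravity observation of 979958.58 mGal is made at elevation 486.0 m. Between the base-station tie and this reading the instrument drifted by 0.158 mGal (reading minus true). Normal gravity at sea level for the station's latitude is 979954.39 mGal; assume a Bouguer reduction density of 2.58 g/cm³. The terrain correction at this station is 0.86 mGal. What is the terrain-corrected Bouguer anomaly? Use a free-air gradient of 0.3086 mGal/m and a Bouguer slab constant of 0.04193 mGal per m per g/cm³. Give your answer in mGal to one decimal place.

102.3

Drift-corrected reading = 979958.58 − (0.158) = 979958.422 mGal
Free-air correction = 0.3086 × 486.0 = 149.98 mGal
Free-air anomaly = 979958.422 − 979954.39 + (149.98) = 154.012 mGal
Bouguer slab correction = 0.04193 × 2.58 × 486.0 = 52.58 mGal
Simple Bouguer anomaly = 154.012 − (52.58) = 101.432 mGal
Complete Bouguer anomaly = 101.432 + 0.86 = 102.292 mGal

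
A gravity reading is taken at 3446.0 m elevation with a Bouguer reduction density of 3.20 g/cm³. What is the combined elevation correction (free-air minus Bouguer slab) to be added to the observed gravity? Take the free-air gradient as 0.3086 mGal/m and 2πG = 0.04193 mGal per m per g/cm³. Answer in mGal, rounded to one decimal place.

601.1

Combined gradient = 0.3086 − 0.04193 × 3.20 = 0.1744240 mGal/m
Combined elevation correction = 0.1744240 × 3446.0 = 601.1 mGal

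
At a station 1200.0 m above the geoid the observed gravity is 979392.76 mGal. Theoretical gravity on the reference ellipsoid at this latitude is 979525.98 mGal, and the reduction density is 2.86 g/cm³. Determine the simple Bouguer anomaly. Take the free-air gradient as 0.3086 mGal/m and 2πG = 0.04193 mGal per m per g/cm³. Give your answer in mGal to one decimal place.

93.2

Free-air correction = 0.3086 × 1200.0 = 370.32 mGal
Free-air anomaly = 979392.76 − 979525.98 + (370.32) = 237.10 mGal
Bouguer slab correction = 0.04193 × 2.86 × 1200.0 = 143.90 mGal
Simple Bouguer anomaly = 237.10 − (143.90) = 93.20 mGal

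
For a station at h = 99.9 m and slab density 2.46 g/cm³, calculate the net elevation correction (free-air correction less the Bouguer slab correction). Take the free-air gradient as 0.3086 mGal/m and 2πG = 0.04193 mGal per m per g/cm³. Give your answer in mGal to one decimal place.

Combined gradient = 0.3086 − 0.04193 × 2.46 = 0.2054522 mGal/m
Combined elevation correction = 0.2054522 × 99.9 = 20.5 mGal

20.5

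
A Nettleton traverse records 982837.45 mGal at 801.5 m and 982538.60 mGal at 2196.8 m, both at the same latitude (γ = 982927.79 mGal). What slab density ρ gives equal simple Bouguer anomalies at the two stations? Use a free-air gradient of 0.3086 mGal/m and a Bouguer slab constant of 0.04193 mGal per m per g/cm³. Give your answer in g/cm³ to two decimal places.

Δg_obs = 982538.60 − 982837.45 = -298.85 mGal over Δh = 2196.8 − 801.5 = 1395.3 m
Equal Bouguer anomalies ⇒ Δg_obs + (0.3086 − 0.04193ρ)·Δh = 0
0.3086 − 0.04193ρ = −Δg_obs/Δh = 0.21418
ρ = (0.3086 − 0.21418) / 0.04193 = 2.25 g/cm³

2.25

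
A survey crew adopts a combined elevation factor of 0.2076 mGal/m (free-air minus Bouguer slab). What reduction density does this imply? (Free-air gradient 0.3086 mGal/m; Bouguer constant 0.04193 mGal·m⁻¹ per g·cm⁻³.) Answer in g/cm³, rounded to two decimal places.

0.2076 = 0.3086 − 0.04193 × ρ
ρ = (0.3086 − 0.2076) / 0.04193 = 2.41 g/cm³

2.41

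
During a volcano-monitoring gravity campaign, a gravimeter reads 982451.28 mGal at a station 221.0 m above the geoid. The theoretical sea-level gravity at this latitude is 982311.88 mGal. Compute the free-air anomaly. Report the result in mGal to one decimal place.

Free-air correction = 0.3086 × 221.0 = 68.20 mGal
Free-air anomaly = 982451.28 − 982311.88 + (68.20) = 207.60 mGal

207.6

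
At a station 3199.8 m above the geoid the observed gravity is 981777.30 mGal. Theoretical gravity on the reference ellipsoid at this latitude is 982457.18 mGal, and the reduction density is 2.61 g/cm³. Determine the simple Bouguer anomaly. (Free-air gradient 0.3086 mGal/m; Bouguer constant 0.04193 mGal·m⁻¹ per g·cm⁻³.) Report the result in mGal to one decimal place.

-42.6

Free-air correction = 0.3086 × 3199.8 = 987.46 mGal
Free-air anomaly = 981777.30 − 982457.18 + (987.46) = 307.58 mGal
Bouguer slab correction = 0.04193 × 2.61 × 3199.8 = 350.18 mGal
Simple Bouguer anomaly = 307.58 − (350.18) = -42.60 mGal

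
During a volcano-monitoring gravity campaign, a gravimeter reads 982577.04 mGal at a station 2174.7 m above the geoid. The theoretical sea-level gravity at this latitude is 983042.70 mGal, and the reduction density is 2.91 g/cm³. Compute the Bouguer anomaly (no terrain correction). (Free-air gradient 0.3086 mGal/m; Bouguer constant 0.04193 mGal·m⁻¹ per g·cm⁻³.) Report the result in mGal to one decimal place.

Free-air correction = 0.3086 × 2174.7 = 671.11 mGal
Free-air anomaly = 982577.04 − 983042.70 + (671.11) = 205.45 mGal
Bouguer slab correction = 0.04193 × 2.91 × 2174.7 = 265.35 mGal
Simple Bouguer anomaly = 205.45 − (265.35) = -59.90 mGal

-59.9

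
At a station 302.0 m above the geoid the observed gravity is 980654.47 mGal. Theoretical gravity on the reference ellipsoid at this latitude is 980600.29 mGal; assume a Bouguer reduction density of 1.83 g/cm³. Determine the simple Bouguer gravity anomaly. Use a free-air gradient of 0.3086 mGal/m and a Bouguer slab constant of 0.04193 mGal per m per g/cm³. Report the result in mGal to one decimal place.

124.2

Free-air correction = 0.3086 × 302.0 = 93.20 mGal
Free-air anomaly = 980654.47 − 980600.29 + (93.20) = 147.38 mGal
Bouguer slab correction = 0.04193 × 1.83 × 302.0 = 23.17 mGal
Simple Bouguer anomaly = 147.38 − (23.17) = 124.21 mGal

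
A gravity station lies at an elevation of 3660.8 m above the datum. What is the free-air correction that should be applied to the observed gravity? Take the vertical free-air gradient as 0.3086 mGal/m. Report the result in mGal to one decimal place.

1129.7

Free-air correction = 0.3086 × 3660.8 = 1129.7 mGal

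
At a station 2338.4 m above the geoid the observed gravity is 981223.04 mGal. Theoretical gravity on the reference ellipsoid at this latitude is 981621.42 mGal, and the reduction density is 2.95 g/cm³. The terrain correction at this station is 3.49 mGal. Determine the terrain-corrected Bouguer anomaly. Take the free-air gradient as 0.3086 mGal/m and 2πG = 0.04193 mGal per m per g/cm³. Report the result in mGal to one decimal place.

37.5

Free-air correction = 0.3086 × 2338.4 = 721.63 mGal
Free-air anomaly = 981223.04 − 981621.42 + (721.63) = 323.25 mGal
Bouguer slab correction = 0.04193 × 2.95 × 2338.4 = 289.24 mGal
Simple Bouguer anomaly = 323.25 − (289.24) = 34.01 mGal
Complete Bouguer anomaly = 34.01 + 3.49 = 37.50 mGal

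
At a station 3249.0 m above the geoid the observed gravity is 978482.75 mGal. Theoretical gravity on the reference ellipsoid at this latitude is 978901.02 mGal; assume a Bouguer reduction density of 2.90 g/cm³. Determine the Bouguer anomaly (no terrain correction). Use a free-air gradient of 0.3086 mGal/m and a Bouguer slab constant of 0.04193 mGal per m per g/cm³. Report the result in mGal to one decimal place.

189.3

Free-air correction = 0.3086 × 3249.0 = 1002.64 mGal
Free-air anomaly = 978482.75 − 978901.02 + (1002.64) = 584.37 mGal
Bouguer slab correction = 0.04193 × 2.90 × 3249.0 = 395.07 mGal
Simple Bouguer anomaly = 584.37 − (395.07) = 189.30 mGal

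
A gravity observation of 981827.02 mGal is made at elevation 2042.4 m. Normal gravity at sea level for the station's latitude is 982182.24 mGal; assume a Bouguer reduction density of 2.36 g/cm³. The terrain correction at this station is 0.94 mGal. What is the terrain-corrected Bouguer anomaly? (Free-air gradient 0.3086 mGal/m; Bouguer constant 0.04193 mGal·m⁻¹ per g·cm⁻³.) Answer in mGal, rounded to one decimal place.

Free-air correction = 0.3086 × 2042.4 = 630.28 mGal
Free-air anomaly = 981827.02 − 982182.24 + (630.28) = 275.06 mGal
Bouguer slab correction = 0.04193 × 2.36 × 2042.4 = 202.11 mGal
Simple Bouguer anomaly = 275.06 − (202.11) = 72.95 mGal
Complete Bouguer anomaly = 72.95 + 0.94 = 73.89 mGal

73.9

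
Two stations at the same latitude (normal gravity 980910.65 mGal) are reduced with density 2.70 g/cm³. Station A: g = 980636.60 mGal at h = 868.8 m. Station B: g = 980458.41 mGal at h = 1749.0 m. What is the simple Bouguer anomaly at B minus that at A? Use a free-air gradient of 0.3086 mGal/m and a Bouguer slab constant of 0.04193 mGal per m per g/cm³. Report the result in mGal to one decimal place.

-6.2

Δg_SB(A) = 980636.60 − 980910.65 + 0.3086×868.8 − 0.04193×2.70×868.8 = -104.30 mGal
Δg_SB(B) = 980458.41 − 980910.65 + 0.3086×1749.0 − 0.04193×2.70×1749.0 = -110.50 mGal
Difference = -110.50 − (-104.30) = -6.20 mGal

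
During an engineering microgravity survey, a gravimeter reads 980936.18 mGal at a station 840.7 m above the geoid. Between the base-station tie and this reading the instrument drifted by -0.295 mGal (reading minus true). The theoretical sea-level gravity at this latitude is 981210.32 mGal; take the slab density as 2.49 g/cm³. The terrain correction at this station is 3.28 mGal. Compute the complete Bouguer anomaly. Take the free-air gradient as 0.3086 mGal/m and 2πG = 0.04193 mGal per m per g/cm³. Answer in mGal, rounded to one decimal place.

Drift-corrected reading = 980936.18 − (-0.295) = 980936.475 mGal
Free-air correction = 0.3086 × 840.7 = 259.44 mGal
Free-air anomaly = 980936.475 − 981210.32 + (259.44) = -14.405 mGal
Bouguer slab correction = 0.04193 × 2.49 × 840.7 = 87.77 mGal
Simple Bouguer anomaly = -14.405 − (87.77) = -102.175 mGal
Complete Bouguer anomaly = -102.175 + 3.28 = -98.895 mGal

-98.9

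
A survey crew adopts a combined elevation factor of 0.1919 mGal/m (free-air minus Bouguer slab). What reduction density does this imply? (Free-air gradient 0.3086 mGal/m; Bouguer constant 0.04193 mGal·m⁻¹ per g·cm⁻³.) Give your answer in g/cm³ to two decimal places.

0.1919 = 0.3086 − 0.04193 × ρ
ρ = (0.3086 − 0.1919) / 0.04193 = 2.78 g/cm³

2.78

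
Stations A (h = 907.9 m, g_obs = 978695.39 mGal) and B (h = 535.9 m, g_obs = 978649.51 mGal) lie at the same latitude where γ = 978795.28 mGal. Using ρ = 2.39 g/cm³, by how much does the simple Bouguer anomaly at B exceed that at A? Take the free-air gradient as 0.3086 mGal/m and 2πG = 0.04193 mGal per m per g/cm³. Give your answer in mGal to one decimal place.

Δg_SB(A) = 978695.39 − 978795.28 + 0.3086×907.9 − 0.04193×2.39×907.9 = 89.30 mGal
Δg_SB(B) = 978649.51 − 978795.28 + 0.3086×535.9 − 0.04193×2.39×535.9 = -34.10 mGal
Difference = -34.10 − (89.30) = -123.40 mGal

-123.4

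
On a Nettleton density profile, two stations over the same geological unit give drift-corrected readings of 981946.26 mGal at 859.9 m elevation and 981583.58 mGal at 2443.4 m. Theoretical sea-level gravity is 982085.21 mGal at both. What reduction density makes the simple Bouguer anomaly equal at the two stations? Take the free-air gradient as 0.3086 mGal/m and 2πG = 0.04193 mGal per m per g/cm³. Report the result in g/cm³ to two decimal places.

Δg_obs = 981583.58 − 981946.26 = -362.68 mGal over Δh = 2443.4 − 859.9 = 1583.5 m
Equal Bouguer anomalies ⇒ Δg_obs + (0.3086 − 0.04193ρ)·Δh = 0
0.3086 − 0.04193ρ = −Δg_obs/Δh = 0.22904
ρ = (0.3086 − 0.22904) / 0.04193 = 1.90 g/cm³

1.90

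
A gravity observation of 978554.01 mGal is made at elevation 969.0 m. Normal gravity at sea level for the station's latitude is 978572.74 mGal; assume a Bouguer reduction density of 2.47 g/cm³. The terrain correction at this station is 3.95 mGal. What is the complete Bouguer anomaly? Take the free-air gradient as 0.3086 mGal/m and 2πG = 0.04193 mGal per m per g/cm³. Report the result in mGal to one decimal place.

Free-air correction = 0.3086 × 969.0 = 299.03 mGal
Free-air anomaly = 978554.01 − 978572.74 + (299.03) = 280.30 mGal
Bouguer slab correction = 0.04193 × 2.47 × 969.0 = 100.36 mGal
Simple Bouguer anomaly = 280.30 − (100.36) = 179.94 mGal
Complete Bouguer anomaly = 179.94 + 3.95 = 183.89 mGal

183.9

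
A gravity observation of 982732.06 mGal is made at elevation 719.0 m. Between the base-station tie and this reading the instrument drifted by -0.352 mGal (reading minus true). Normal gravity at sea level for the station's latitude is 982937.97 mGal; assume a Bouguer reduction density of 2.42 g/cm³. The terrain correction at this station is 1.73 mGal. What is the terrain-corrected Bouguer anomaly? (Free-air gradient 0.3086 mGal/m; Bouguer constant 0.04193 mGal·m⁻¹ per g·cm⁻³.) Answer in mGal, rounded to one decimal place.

-54.9

Drift-corrected reading = 982732.06 − (-0.352) = 982732.412 mGal
Free-air correction = 0.3086 × 719.0 = 221.88 mGal
Free-air anomaly = 982732.412 − 982937.97 + (221.88) = 16.322 mGal
Bouguer slab correction = 0.04193 × 2.42 × 719.0 = 72.96 mGal
Simple Bouguer anomaly = 16.322 − (72.96) = -56.638 mGal
Complete Bouguer anomaly = -56.638 + 1.73 = -54.908 mGal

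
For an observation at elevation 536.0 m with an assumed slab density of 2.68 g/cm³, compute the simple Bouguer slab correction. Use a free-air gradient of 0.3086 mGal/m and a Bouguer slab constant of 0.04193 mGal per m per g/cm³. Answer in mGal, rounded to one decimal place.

60.2

Bouguer slab correction = 0.04193 × 2.68 × 536.0 = 60.2 mGal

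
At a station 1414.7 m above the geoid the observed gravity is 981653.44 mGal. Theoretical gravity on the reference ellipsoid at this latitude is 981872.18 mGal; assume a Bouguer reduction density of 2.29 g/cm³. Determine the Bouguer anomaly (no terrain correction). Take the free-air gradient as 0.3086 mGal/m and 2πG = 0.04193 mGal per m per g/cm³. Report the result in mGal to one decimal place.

82.0

Free-air correction = 0.3086 × 1414.7 = 436.58 mGal
Free-air anomaly = 981653.44 − 981872.18 + (436.58) = 217.84 mGal
Bouguer slab correction = 0.04193 × 2.29 × 1414.7 = 135.84 mGal
Simple Bouguer anomaly = 217.84 − (135.84) = 82.00 mGal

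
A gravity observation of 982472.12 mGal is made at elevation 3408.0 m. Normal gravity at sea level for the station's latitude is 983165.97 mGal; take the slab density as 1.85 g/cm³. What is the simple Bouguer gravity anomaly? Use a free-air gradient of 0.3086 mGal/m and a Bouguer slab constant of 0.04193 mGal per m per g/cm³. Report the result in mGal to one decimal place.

93.5

Free-air correction = 0.3086 × 3408.0 = 1051.71 mGal
Free-air anomaly = 982472.12 − 983165.97 + (1051.71) = 357.86 mGal
Bouguer slab correction = 0.04193 × 1.85 × 3408.0 = 264.36 mGal
Simple Bouguer anomaly = 357.86 − (264.36) = 93.50 mGal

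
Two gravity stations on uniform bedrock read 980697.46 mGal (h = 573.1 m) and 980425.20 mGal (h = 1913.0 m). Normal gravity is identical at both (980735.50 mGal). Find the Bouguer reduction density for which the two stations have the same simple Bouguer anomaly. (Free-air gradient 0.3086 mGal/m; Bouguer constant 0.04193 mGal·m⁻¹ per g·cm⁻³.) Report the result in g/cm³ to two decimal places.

2.51

Δg_obs = 980425.20 − 980697.46 = -272.26 mGal over Δh = 1913.0 − 573.1 = 1339.9 m
Equal Bouguer anomalies ⇒ Δg_obs + (0.3086 − 0.04193ρ)·Δh = 0
0.3086 − 0.04193ρ = −Δg_obs/Δh = 0.20319
ρ = (0.3086 − 0.20319) / 0.04193 = 2.51 g/cm³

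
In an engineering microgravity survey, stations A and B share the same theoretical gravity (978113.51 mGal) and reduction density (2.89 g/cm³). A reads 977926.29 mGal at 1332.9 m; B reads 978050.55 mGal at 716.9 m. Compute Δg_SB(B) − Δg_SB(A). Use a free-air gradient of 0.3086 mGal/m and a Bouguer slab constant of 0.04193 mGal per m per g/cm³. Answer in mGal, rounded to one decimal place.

Δg_SB(A) = 977926.29 − 978113.51 + 0.3086×1332.9 − 0.04193×2.89×1332.9 = 62.60 mGal
Δg_SB(B) = 978050.55 − 978113.51 + 0.3086×716.9 − 0.04193×2.89×716.9 = 71.40 mGal
Difference = 71.40 − (62.60) = 8.80 mGal

8.8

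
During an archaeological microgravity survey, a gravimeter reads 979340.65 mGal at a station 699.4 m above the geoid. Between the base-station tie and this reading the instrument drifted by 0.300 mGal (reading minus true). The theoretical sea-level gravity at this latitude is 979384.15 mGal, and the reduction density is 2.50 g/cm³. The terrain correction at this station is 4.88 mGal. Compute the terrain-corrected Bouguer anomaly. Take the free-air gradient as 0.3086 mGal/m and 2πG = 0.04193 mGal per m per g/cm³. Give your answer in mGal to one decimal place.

Drift-corrected reading = 979340.65 − (0.300) = 979340.350 mGal
Free-air correction = 0.3086 × 699.4 = 215.83 mGal
Free-air anomaly = 979340.350 − 979384.15 + (215.83) = 172.030 mGal
Bouguer slab correction = 0.04193 × 2.50 × 699.4 = 73.31 mGal
Simple Bouguer anomaly = 172.030 − (73.31) = 98.720 mGal
Complete Bouguer anomaly = 98.720 + 4.88 = 103.600 mGal

103.6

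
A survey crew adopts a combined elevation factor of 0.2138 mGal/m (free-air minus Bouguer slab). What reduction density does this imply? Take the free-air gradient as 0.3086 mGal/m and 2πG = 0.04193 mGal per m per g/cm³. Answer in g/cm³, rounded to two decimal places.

0.2138 = 0.3086 − 0.04193 × ρ
ρ = (0.3086 − 0.2138) / 0.04193 = 2.26 g/cm³

2.26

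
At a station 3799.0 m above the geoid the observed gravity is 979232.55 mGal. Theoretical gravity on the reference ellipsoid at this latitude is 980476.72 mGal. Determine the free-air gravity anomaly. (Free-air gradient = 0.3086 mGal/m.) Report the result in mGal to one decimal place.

-71.8

Free-air correction = 0.3086 × 3799.0 = 1172.37 mGal
Free-air anomaly = 979232.55 − 980476.72 + (1172.37) = -71.80 mGal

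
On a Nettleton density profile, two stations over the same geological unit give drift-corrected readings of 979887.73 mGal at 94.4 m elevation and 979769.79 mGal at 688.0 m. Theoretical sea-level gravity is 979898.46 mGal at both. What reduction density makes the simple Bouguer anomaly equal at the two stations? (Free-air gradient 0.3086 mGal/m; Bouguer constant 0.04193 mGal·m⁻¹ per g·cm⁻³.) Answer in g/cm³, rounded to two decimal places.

2.62

Δg_obs = 979769.79 − 979887.73 = -117.94 mGal over Δh = 688.0 − 94.4 = 593.6 m
Equal Bouguer anomalies ⇒ Δg_obs + (0.3086 − 0.04193ρ)·Δh = 0
0.3086 − 0.04193ρ = −Δg_obs/Δh = 0.19869
ρ = (0.3086 − 0.19869) / 0.04193 = 2.62 g/cm³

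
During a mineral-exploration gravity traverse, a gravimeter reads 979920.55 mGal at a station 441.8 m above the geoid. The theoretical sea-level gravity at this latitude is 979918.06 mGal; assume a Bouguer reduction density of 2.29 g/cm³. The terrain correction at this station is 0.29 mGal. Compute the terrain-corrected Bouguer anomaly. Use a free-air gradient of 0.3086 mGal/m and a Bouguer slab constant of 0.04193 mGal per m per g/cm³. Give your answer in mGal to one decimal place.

Free-air correction = 0.3086 × 441.8 = 136.34 mGal
Free-air anomaly = 979920.55 − 979918.06 + (136.34) = 138.83 mGal
Bouguer slab correction = 0.04193 × 2.29 × 441.8 = 42.42 mGal
Simple Bouguer anomaly = 138.83 − (42.42) = 96.41 mGal
Complete Bouguer anomaly = 96.41 + 0.29 = 96.70 mGal

96.7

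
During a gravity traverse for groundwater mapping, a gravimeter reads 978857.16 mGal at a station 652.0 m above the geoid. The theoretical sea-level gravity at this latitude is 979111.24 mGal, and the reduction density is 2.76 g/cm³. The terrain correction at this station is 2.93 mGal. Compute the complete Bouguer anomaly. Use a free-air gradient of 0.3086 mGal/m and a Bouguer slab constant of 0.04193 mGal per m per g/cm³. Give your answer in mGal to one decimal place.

-125.4

Free-air correction = 0.3086 × 652.0 = 201.21 mGal
Free-air anomaly = 978857.16 − 979111.24 + (201.21) = -52.87 mGal
Bouguer slab correction = 0.04193 × 2.76 × 652.0 = 75.45 mGal
Simple Bouguer anomaly = -52.87 − (75.45) = -128.32 mGal
Complete Bouguer anomaly = -128.32 + 2.93 = -125.39 mGal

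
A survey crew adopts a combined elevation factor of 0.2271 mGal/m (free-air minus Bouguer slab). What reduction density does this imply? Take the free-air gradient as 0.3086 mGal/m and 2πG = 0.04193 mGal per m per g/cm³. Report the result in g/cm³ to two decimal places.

0.2271 = 0.3086 − 0.04193 × ρ
ρ = (0.3086 − 0.2271) / 0.04193 = 1.94 g/cm³

1.94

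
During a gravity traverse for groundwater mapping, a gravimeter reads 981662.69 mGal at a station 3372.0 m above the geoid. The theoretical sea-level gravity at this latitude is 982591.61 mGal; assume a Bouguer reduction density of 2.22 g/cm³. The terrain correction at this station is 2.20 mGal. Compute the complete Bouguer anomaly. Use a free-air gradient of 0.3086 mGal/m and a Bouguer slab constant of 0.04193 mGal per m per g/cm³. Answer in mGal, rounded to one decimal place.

-200.0

Free-air correction = 0.3086 × 3372.0 = 1040.60 mGal
Free-air anomaly = 981662.69 − 982591.61 + (1040.60) = 111.68 mGal
Bouguer slab correction = 0.04193 × 2.22 × 3372.0 = 313.88 mGal
Simple Bouguer anomaly = 111.68 − (313.88) = -202.20 mGal
Complete Bouguer anomaly = -202.20 + 2.20 = -200.00 mGal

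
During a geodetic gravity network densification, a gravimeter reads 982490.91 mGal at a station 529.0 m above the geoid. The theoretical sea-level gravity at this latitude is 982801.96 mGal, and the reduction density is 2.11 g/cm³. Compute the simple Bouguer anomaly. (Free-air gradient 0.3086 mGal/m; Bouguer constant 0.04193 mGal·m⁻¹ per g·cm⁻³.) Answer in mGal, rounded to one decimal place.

-194.6

Free-air correction = 0.3086 × 529.0 = 163.25 mGal
Free-air anomaly = 982490.91 − 982801.96 + (163.25) = -147.80 mGal
Bouguer slab correction = 0.04193 × 2.11 × 529.0 = 46.80 mGal
Simple Bouguer anomaly = -147.80 − (46.80) = -194.60 mGal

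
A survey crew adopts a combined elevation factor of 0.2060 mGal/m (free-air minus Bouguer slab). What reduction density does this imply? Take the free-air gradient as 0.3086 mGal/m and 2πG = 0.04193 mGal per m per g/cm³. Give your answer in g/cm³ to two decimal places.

0.2060 = 0.3086 − 0.04193 × ρ
ρ = (0.3086 − 0.2060) / 0.04193 = 2.45 g/cm³

2.45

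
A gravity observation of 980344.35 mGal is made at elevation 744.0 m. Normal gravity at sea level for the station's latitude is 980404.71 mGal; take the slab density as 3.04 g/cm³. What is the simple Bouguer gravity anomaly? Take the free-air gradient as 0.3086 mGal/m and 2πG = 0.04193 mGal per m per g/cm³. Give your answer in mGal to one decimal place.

74.4

Free-air correction = 0.3086 × 744.0 = 229.60 mGal
Free-air anomaly = 980344.35 − 980404.71 + (229.60) = 169.24 mGal
Bouguer slab correction = 0.04193 × 3.04 × 744.0 = 94.84 mGal
Simple Bouguer anomaly = 169.24 − (94.84) = 74.40 mGal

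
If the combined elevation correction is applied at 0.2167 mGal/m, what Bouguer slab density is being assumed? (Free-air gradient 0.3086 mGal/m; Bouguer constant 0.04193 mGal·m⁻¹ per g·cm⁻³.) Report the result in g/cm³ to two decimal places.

2.19

0.2167 = 0.3086 − 0.04193 × ρ
ρ = (0.3086 − 0.2167) / 0.04193 = 2.19 g/cm³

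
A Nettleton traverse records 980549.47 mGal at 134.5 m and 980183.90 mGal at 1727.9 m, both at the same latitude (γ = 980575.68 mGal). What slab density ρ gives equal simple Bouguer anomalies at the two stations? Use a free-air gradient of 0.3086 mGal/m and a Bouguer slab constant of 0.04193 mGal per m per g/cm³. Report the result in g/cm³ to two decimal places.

1.89

Δg_obs = 980183.90 − 980549.47 = -365.57 mGal over Δh = 1727.9 − 134.5 = 1593.4 m
Equal Bouguer anomalies ⇒ Δg_obs + (0.3086 − 0.04193ρ)·Δh = 0
0.3086 − 0.04193ρ = −Δg_obs/Δh = 0.22943
ρ = (0.3086 − 0.22943) / 0.04193 = 1.89 g/cm³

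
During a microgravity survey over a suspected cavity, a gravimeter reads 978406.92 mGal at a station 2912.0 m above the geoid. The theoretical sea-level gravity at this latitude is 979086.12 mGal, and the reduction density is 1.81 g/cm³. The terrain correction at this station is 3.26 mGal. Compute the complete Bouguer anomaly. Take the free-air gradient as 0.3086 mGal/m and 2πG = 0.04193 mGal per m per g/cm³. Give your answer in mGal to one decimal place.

1.7

Free-air correction = 0.3086 × 2912.0 = 898.64 mGal
Free-air anomaly = 978406.92 − 979086.12 + (898.64) = 219.44 mGal
Bouguer slab correction = 0.04193 × 1.81 × 2912.0 = 221.00 mGal
Simple Bouguer anomaly = 219.44 − (221.00) = -1.56 mGal
Complete Bouguer anomaly = -1.56 + 3.26 = 1.70 mGal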